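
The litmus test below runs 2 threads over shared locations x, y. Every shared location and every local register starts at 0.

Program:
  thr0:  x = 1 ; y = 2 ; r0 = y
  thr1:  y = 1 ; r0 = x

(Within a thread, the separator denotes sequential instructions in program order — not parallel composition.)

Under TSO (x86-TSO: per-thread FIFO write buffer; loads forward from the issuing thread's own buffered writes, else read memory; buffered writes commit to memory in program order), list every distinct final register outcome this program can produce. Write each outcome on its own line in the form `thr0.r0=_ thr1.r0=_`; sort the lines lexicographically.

thr0.r0=1 thr1.r0=0
thr0.r0=1 thr1.r0=1
thr0.r0=2 thr1.r0=0
thr0.r0=2 thr1.r0=1

outcome vector order: (thr0.r0,thr1.r0)
|TSO outcomes| = 4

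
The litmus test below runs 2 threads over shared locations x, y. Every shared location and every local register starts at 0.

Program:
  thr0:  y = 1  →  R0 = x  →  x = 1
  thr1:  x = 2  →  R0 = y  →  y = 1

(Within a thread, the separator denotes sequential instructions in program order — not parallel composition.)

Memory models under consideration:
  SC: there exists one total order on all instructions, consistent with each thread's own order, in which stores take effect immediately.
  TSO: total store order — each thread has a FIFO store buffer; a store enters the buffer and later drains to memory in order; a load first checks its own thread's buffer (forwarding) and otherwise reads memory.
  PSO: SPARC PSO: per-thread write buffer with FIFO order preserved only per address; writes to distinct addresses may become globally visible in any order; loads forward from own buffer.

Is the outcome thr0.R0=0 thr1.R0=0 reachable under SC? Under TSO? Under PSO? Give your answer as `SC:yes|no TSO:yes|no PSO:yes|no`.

outcome vector order: (thr0.R0,thr1.R0)
SC (3): 01, 20, 21
TSO (4): 00, 01, 20, 21
PSO (4): 00, 01, 20, 21
target 00 ∈ {TSO,PSO}

SC:no TSO:yes PSO:yes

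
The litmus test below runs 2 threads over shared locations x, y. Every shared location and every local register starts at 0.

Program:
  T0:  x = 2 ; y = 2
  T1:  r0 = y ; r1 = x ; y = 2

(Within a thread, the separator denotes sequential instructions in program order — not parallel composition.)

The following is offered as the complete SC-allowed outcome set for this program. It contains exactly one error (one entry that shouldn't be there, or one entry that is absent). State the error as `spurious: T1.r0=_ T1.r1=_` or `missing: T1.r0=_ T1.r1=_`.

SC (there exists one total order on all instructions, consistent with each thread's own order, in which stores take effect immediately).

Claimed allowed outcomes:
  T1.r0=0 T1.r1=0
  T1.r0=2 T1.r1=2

missing: T1.r0=0 T1.r1=2

outcome vector order: (T1.r0,T1.r1)
SC: 3 outcomes — {(0,0) (0,2) (2,2)}
SC∖claimed = {(0,2)}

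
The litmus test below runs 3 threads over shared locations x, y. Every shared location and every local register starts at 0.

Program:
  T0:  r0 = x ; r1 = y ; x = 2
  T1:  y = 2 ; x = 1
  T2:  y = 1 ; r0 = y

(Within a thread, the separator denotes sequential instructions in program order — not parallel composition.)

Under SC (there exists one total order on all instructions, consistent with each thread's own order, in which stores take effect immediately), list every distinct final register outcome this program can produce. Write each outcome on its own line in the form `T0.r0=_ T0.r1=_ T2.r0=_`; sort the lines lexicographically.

outcome vector order: (T0.r0,T0.r1,T2.r0)
|SC outcomes| = 9

T0.r0=0 T0.r1=0 T2.r0=1
T0.r0=0 T0.r1=0 T2.r0=2
T0.r0=0 T0.r1=1 T2.r0=1
T0.r0=0 T0.r1=1 T2.r0=2
T0.r0=0 T0.r1=2 T2.r0=1
T0.r0=0 T0.r1=2 T2.r0=2
T0.r0=1 T0.r1=1 T2.r0=1
T0.r0=1 T0.r1=2 T2.r0=1
T0.r0=1 T0.r1=2 T2.r0=2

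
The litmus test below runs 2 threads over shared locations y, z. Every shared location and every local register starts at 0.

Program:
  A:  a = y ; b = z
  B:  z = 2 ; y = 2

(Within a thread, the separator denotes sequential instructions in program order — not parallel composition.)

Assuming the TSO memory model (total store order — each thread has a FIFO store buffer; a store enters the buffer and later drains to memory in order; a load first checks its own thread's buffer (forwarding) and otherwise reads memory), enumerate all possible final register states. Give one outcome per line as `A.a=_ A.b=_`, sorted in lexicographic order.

A.a=0 A.b=0
A.a=0 A.b=2
A.a=2 A.b=2

outcome vector order: (A.a,A.b)
|TSO outcomes| = 3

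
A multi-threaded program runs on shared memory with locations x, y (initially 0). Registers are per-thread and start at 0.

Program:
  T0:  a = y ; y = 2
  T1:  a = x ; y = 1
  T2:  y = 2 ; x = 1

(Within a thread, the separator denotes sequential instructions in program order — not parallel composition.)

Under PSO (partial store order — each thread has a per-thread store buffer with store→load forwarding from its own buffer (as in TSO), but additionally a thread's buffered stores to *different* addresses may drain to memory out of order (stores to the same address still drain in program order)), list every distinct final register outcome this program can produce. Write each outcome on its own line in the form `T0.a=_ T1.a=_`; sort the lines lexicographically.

T0.a=0 T1.a=0
T0.a=0 T1.a=1
T0.a=1 T1.a=0
T0.a=1 T1.a=1
T0.a=2 T1.a=0
T0.a=2 T1.a=1

outcome vector order: (T0.a,T1.a)
|PSO outcomes| = 6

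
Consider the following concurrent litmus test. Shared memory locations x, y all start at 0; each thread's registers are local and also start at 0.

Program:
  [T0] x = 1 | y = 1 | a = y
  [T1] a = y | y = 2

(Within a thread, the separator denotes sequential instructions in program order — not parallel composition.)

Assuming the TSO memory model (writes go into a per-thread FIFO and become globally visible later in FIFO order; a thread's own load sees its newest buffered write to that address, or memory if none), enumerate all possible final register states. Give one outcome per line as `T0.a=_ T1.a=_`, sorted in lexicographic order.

T0.a=1 T1.a=0
T0.a=1 T1.a=1
T0.a=2 T1.a=0
T0.a=2 T1.a=1

outcome vector order: (T0.a,T1.a)
|TSO outcomes| = 4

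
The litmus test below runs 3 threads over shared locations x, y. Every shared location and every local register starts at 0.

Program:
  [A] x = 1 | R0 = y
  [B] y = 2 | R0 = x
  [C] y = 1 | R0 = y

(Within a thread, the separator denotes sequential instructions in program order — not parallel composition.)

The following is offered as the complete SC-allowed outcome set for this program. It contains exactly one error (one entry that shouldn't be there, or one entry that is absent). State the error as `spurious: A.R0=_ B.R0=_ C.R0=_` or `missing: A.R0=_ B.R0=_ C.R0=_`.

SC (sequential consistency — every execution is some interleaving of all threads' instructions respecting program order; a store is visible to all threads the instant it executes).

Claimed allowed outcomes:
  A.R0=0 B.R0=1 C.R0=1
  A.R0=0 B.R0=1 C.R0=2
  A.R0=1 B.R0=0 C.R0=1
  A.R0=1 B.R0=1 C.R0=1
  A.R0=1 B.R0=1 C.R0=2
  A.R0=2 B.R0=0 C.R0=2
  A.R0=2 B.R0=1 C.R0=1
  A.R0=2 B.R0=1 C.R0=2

outcome vector order: (A.R0,B.R0,C.R0)
under SC → 011 012 101 111 112 201 202 211 212
SC∖claimed = {201}

missing: A.R0=2 B.R0=0 C.R0=1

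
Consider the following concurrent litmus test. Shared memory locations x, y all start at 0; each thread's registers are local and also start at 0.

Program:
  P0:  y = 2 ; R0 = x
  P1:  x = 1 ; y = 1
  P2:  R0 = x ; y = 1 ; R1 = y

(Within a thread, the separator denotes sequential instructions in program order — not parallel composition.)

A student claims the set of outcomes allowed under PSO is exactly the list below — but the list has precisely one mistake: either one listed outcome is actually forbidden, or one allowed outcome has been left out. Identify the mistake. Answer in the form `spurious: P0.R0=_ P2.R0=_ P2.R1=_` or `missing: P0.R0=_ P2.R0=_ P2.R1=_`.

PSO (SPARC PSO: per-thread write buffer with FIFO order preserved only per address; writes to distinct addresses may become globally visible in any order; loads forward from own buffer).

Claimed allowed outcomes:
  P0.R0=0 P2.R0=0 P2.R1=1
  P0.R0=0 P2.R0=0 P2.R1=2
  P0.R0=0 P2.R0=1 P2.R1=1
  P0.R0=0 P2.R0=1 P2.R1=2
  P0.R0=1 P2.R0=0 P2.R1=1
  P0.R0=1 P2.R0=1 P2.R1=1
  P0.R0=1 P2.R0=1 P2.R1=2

outcome vector order: (P0.R0,P2.R0,P2.R1)
[PSO] allowed = {0/0/1, 0/0/2, 0/1/1, 0/1/2, 1/0/1, 1/0/2, 1/1/1, 1/1/2}
PSO∖claimed = {1/0/2}

missing: P0.R0=1 P2.R0=0 P2.R1=2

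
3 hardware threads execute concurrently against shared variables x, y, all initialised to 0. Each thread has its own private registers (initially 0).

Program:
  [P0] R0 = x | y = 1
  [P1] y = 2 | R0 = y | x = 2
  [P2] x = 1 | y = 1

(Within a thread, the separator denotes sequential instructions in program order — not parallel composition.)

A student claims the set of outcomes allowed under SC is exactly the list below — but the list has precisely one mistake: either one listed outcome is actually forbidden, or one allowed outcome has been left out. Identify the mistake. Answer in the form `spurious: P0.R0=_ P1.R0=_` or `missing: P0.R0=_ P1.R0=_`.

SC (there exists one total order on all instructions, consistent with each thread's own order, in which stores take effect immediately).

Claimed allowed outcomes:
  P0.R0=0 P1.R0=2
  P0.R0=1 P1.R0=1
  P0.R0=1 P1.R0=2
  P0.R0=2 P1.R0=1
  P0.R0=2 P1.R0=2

missing: P0.R0=0 P1.R0=1

outcome vector order: (P0.R0,P1.R0)
under SC → <0 1> <0 2> <1 1> <1 2> <2 1> <2 2>
SC∖claimed = {<0 1>}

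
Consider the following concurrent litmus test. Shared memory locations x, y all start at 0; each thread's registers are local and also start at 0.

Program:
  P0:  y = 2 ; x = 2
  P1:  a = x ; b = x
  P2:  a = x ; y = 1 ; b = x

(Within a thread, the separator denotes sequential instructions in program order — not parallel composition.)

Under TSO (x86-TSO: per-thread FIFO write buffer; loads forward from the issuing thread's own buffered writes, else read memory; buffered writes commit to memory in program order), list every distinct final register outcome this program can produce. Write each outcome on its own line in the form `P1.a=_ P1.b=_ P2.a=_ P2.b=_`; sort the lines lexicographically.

P1.a=0 P1.b=0 P2.a=0 P2.b=0
P1.a=0 P1.b=0 P2.a=0 P2.b=2
P1.a=0 P1.b=0 P2.a=2 P2.b=2
P1.a=0 P1.b=2 P2.a=0 P2.b=0
P1.a=0 P1.b=2 P2.a=0 P2.b=2
P1.a=0 P1.b=2 P2.a=2 P2.b=2
P1.a=2 P1.b=2 P2.a=0 P2.b=0
P1.a=2 P1.b=2 P2.a=0 P2.b=2
P1.a=2 P1.b=2 P2.a=2 P2.b=2

outcome vector order: (P1.a,P1.b,P2.a,P2.b)
|TSO outcomes| = 9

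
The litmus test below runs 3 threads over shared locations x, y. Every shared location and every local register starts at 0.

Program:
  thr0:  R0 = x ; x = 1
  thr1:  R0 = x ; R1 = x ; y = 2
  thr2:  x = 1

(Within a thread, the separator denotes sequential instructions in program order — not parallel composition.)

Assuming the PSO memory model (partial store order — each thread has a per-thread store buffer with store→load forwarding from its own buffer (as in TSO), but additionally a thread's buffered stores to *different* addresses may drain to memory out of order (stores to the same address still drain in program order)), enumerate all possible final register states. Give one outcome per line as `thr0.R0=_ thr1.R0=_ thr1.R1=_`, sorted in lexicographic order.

outcome vector order: (thr0.R0,thr1.R0,thr1.R1)
|PSO outcomes| = 6

thr0.R0=0 thr1.R0=0 thr1.R1=0
thr0.R0=0 thr1.R0=0 thr1.R1=1
thr0.R0=0 thr1.R0=1 thr1.R1=1
thr0.R0=1 thr1.R0=0 thr1.R1=0
thr0.R0=1 thr1.R0=0 thr1.R1=1
thr0.R0=1 thr1.R0=1 thr1.R1=1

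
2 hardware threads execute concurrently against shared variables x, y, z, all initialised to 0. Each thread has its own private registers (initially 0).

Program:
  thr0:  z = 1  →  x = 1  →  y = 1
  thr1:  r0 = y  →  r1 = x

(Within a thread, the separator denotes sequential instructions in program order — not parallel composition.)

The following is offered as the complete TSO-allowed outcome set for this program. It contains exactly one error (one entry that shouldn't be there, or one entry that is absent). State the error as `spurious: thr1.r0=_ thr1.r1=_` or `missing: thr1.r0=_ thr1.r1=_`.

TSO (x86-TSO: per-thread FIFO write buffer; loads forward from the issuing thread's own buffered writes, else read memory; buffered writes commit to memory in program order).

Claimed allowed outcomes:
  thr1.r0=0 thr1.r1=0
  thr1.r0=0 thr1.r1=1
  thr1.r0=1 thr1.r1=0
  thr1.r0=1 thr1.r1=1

outcome vector order: (thr1.r0,thr1.r1)
[TSO] allowed = {<0 0> <0 1> <1 1>}
claimed∖TSO = {<1 0>}

spurious: thr1.r0=1 thr1.r1=0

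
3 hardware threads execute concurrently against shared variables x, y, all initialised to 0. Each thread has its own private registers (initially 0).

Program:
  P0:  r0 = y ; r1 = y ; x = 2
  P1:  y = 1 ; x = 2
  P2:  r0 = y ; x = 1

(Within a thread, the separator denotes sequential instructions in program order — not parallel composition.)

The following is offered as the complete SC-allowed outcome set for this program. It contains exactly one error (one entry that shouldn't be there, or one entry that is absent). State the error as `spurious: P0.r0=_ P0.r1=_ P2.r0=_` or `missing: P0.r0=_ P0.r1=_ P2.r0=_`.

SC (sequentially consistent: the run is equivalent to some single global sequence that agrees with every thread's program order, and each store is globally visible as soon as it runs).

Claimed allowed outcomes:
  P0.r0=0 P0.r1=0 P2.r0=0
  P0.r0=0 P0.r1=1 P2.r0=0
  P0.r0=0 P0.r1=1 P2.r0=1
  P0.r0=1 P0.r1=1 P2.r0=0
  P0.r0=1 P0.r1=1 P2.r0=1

missing: P0.r0=0 P0.r1=0 P2.r0=1

outcome vector order: (P0.r0,P0.r1,P2.r0)
[SC] allowed = {(0,0,0); (0,0,1); (0,1,0); (0,1,1); (1,1,0); (1,1,1)}
SC∖claimed = {(0,0,1)}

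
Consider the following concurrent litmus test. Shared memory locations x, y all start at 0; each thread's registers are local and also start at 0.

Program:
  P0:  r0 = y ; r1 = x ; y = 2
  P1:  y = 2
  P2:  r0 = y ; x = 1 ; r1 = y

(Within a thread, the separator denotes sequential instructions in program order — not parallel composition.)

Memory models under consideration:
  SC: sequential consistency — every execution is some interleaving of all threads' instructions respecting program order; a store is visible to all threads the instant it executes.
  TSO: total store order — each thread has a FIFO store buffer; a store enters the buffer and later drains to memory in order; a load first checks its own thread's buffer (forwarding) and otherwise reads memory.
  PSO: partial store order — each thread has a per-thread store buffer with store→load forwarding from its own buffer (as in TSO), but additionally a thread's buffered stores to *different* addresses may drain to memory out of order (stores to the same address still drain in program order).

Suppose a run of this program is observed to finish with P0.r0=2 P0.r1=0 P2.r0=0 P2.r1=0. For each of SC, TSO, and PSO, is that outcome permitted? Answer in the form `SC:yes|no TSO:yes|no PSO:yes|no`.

SC:no TSO:yes PSO:yes

outcome vector order: (P0.r0,P0.r1,P2.r0,P2.r1)
SC (11): 0/0/0/0, 0/0/0/2, 0/0/2/2, 0/1/0/0, 0/1/0/2, 0/1/2/2, 2/0/0/2, 2/0/2/2, 2/1/0/0, 2/1/0/2, 2/1/2/2
TSO (12): 0/0/0/0, 0/0/0/2, 0/0/2/2, 0/1/0/0, 0/1/0/2, 0/1/2/2, 2/0/0/0, 2/0/0/2, 2/0/2/2, 2/1/0/0, 2/1/0/2, 2/1/2/2
PSO (12): 0/0/0/0, 0/0/0/2, 0/0/2/2, 0/1/0/0, 0/1/0/2, 0/1/2/2, 2/0/0/0, 2/0/0/2, 2/0/2/2, 2/1/0/0, 2/1/0/2, 2/1/2/2
target 2/0/0/0 ∈ {TSO,PSO}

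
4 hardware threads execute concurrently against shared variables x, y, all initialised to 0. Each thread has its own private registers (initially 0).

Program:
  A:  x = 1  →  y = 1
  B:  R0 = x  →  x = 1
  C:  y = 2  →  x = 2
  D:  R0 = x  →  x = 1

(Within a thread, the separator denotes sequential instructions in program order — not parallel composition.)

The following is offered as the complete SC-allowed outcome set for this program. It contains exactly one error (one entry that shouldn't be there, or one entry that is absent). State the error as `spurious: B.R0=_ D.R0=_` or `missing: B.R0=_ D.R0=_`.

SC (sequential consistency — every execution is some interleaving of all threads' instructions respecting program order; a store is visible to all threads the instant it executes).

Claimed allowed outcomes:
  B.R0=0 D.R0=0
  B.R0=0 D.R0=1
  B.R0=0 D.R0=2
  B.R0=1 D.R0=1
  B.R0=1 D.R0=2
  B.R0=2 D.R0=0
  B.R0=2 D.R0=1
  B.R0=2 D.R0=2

outcome vector order: (B.R0,D.R0)
[SC] allowed = {0/0; 0/1; 0/2; 1/0; 1/1; 1/2; 2/0; 2/1; 2/2}
SC∖claimed = {1/0}

missing: B.R0=1 D.R0=0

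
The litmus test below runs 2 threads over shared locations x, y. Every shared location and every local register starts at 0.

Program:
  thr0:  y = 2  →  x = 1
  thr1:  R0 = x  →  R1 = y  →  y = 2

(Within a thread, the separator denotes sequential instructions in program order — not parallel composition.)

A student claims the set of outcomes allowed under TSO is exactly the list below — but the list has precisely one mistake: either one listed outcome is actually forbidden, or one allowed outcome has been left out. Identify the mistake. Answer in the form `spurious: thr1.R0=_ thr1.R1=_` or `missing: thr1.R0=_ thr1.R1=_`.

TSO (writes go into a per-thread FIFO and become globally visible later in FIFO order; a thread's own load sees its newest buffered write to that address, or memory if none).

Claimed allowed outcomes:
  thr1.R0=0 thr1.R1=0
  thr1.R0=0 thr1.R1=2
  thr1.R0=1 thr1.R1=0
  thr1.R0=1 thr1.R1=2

spurious: thr1.R0=1 thr1.R1=0

outcome vector order: (thr1.R0,thr1.R1)
[TSO] allowed = {0/0; 0/2; 1/2}
claimed∖TSO = {1/0}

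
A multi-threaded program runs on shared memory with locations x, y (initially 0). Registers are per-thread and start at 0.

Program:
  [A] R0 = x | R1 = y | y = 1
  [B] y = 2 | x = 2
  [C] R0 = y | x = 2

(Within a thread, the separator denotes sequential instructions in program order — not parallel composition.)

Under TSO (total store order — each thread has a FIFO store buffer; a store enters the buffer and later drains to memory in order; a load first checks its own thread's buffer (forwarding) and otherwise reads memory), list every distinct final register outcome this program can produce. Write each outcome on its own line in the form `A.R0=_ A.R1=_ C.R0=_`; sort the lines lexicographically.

outcome vector order: (A.R0,A.R1,C.R0)
|TSO outcomes| = 10

A.R0=0 A.R1=0 C.R0=0
A.R0=0 A.R1=0 C.R0=1
A.R0=0 A.R1=0 C.R0=2
A.R0=0 A.R1=2 C.R0=0
A.R0=0 A.R1=2 C.R0=1
A.R0=0 A.R1=2 C.R0=2
A.R0=2 A.R1=0 C.R0=0
A.R0=2 A.R1=2 C.R0=0
A.R0=2 A.R1=2 C.R0=1
A.R0=2 A.R1=2 C.R0=2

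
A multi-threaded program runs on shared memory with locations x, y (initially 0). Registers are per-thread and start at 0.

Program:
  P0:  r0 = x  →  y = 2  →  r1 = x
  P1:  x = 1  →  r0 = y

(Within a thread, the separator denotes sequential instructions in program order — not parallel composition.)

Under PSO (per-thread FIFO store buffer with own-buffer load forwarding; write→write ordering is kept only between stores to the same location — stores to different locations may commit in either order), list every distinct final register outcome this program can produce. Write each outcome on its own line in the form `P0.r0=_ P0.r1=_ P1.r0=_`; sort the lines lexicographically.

P0.r0=0 P0.r1=0 P1.r0=0
P0.r0=0 P0.r1=0 P1.r0=2
P0.r0=0 P0.r1=1 P1.r0=0
P0.r0=0 P0.r1=1 P1.r0=2
P0.r0=1 P0.r1=1 P1.r0=0
P0.r0=1 P0.r1=1 P1.r0=2

outcome vector order: (P0.r0,P0.r1,P1.r0)
|PSO outcomes| = 6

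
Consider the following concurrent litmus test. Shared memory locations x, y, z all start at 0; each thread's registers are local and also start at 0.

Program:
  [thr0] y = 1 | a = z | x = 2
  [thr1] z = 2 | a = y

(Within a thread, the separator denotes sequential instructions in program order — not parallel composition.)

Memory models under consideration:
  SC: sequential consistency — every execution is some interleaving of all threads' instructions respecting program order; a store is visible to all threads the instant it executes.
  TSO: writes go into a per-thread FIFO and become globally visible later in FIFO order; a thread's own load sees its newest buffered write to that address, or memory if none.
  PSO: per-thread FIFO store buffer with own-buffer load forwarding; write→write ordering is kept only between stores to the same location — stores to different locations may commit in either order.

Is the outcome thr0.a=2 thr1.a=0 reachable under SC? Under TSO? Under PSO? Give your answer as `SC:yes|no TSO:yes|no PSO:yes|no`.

SC:yes TSO:yes PSO:yes

outcome vector order: (thr0.a,thr1.a)
[SC] allowed = {01; 20; 21}
[TSO] allowed = {00; 01; 20; 21}
[PSO] allowed = {00; 01; 20; 21}
target 20 ∈ {SC,TSO,PSO}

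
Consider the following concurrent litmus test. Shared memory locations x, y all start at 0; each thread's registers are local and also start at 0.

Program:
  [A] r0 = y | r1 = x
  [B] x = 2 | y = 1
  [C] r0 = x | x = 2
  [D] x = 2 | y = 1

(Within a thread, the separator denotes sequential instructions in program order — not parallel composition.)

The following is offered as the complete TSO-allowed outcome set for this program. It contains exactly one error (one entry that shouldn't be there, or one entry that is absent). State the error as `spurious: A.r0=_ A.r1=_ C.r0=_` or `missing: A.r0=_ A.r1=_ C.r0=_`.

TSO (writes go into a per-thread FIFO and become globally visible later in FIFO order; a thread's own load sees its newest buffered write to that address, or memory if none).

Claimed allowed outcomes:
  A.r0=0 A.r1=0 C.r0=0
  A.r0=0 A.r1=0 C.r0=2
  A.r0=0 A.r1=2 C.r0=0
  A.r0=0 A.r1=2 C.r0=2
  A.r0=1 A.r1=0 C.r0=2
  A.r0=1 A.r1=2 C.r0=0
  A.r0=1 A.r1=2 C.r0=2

outcome vector order: (A.r0,A.r1,C.r0)
[TSO] allowed = {(0,0,0), (0,0,2), (0,2,0), (0,2,2), (1,2,0), (1,2,2)}
claimed∖TSO = {(1,0,2)}

spurious: A.r0=1 A.r1=0 C.r0=2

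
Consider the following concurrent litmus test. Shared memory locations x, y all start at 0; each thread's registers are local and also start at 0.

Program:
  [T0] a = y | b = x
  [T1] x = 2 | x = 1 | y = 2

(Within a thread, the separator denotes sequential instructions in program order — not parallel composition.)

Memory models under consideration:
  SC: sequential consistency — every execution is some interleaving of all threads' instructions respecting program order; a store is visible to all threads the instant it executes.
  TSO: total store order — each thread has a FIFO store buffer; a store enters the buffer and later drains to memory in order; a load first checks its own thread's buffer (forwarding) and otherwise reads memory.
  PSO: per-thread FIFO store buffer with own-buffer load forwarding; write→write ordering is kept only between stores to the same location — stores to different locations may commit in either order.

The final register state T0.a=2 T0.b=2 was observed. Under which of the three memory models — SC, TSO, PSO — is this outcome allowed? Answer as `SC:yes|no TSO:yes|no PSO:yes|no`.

outcome vector order: (T0.a,T0.b)
[SC] allowed = {0/0; 0/1; 0/2; 2/1}
[TSO] allowed = {0/0; 0/1; 0/2; 2/1}
[PSO] allowed = {0/0; 0/1; 0/2; 2/0; 2/1; 2/2}
target 2/2 ∈ {PSO}

SC:no TSO:no PSO:yes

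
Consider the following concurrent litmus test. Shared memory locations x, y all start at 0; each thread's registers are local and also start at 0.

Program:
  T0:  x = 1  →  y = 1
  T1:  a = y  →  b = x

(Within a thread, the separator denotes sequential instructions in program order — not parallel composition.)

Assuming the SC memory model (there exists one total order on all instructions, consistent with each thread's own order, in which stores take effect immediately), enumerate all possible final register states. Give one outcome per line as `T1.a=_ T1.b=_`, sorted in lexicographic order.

outcome vector order: (T1.a,T1.b)
|SC outcomes| = 3

T1.a=0 T1.b=0
T1.a=0 T1.b=1
T1.a=1 T1.b=1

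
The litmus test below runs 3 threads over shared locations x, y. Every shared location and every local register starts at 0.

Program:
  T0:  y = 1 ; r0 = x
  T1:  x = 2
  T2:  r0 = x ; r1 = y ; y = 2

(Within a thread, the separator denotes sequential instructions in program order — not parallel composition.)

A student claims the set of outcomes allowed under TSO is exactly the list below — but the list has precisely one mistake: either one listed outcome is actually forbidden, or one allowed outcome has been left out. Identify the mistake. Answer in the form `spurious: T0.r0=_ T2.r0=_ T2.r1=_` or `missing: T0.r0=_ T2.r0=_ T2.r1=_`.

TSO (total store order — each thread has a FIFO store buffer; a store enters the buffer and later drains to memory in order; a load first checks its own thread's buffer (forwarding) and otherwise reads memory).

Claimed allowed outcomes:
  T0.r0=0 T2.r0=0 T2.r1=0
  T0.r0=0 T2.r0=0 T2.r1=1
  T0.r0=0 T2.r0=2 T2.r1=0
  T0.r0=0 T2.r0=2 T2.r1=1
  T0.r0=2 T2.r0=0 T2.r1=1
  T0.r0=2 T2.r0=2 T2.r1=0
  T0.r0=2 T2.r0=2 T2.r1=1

missing: T0.r0=2 T2.r0=0 T2.r1=0

outcome vector order: (T0.r0,T2.r0,T2.r1)
under TSO → 0/0/0, 0/0/1, 0/2/0, 0/2/1, 2/0/0, 2/0/1, 2/2/0, 2/2/1
TSO∖claimed = {2/0/0}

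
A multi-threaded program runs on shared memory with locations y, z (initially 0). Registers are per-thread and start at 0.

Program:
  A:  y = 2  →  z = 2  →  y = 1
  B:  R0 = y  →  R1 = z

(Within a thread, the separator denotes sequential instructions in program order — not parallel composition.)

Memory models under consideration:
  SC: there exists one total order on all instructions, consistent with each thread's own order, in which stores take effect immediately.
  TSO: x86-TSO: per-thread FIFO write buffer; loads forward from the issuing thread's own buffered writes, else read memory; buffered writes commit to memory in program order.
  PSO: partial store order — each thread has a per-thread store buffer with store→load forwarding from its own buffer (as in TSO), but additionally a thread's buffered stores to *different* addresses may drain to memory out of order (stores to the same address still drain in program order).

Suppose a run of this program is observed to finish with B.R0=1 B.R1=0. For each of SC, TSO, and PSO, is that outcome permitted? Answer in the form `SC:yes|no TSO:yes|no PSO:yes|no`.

SC:no TSO:no PSO:yes

outcome vector order: (B.R0,B.R1)
[SC] allowed = {(0,0) (0,2) (1,2) (2,0) (2,2)}
[TSO] allowed = {(0,0) (0,2) (1,2) (2,0) (2,2)}
[PSO] allowed = {(0,0) (0,2) (1,0) (1,2) (2,0) (2,2)}
target (1,0) ∈ {PSO}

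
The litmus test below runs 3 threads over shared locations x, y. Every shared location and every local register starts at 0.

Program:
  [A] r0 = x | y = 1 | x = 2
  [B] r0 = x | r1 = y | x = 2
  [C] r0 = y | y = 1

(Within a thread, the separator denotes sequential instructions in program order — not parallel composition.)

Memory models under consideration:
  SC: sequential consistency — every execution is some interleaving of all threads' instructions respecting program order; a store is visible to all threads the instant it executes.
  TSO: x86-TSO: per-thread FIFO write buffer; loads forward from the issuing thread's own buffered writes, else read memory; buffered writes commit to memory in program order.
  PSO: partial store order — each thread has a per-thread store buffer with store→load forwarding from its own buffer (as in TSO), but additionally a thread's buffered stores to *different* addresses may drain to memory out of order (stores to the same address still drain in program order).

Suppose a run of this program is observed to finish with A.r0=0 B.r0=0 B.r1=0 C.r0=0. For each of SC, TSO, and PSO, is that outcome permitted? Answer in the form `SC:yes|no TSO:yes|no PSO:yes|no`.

outcome vector order: (A.r0,B.r0,B.r1,C.r0)
under SC → <0 0 0 0> <0 0 0 1> <0 0 1 0> <0 0 1 1> <0 2 1 0> <0 2 1 1> <2 0 0 0> <2 0 0 1> <2 0 1 0>
under TSO → <0 0 0 0> <0 0 0 1> <0 0 1 0> <0 0 1 1> <0 2 1 0> <0 2 1 1> <2 0 0 0> <2 0 0 1> <2 0 1 0>
under PSO → <0 0 0 0> <0 0 0 1> <0 0 1 0> <0 0 1 1> <0 2 0 0> <0 2 0 1> <0 2 1 0> <0 2 1 1> <2 0 0 0> <2 0 0 1> <2 0 1 0>
target <0 0 0 0> ∈ {SC,TSO,PSO}

SC:yes TSO:yes PSO:yes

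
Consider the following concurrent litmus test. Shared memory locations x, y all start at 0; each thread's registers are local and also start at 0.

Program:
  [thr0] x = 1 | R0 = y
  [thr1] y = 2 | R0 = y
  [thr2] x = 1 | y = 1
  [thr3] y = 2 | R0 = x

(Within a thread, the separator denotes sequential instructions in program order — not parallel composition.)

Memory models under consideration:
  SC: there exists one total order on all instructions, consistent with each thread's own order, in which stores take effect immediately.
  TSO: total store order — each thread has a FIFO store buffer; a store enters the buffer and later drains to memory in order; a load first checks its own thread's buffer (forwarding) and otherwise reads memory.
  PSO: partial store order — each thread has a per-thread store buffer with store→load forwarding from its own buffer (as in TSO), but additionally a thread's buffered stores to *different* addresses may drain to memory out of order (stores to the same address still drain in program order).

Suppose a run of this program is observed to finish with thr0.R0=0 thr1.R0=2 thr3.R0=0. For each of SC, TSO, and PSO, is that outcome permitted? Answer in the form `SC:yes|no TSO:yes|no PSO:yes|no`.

SC:no TSO:yes PSO:yes

outcome vector order: (thr0.R0,thr1.R0,thr3.R0)
[SC] allowed = {011; 021; 110; 111; 120; 121; 210; 211; 220; 221}
[TSO] allowed = {010; 011; 020; 021; 110; 111; 120; 121; 210; 211; 220; 221}
[PSO] allowed = {010; 011; 020; 021; 110; 111; 120; 121; 210; 211; 220; 221}
target 020 ∈ {TSO,PSO}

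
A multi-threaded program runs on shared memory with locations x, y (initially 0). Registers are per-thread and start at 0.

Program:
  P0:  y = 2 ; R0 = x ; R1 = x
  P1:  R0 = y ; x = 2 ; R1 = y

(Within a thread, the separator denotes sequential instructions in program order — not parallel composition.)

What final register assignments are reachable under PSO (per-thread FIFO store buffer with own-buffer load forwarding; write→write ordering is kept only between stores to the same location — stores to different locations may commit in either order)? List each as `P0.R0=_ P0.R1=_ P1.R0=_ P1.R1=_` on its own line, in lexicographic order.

outcome vector order: (P0.R0,P0.R1,P1.R0,P1.R1)
|PSO outcomes| = 9

P0.R0=0 P0.R1=0 P1.R0=0 P1.R1=0
P0.R0=0 P0.R1=0 P1.R0=0 P1.R1=2
P0.R0=0 P0.R1=0 P1.R0=2 P1.R1=2
P0.R0=0 P0.R1=2 P1.R0=0 P1.R1=0
P0.R0=0 P0.R1=2 P1.R0=0 P1.R1=2
P0.R0=0 P0.R1=2 P1.R0=2 P1.R1=2
P0.R0=2 P0.R1=2 P1.R0=0 P1.R1=0
P0.R0=2 P0.R1=2 P1.R0=0 P1.R1=2
P0.R0=2 P0.R1=2 P1.R0=2 P1.R1=2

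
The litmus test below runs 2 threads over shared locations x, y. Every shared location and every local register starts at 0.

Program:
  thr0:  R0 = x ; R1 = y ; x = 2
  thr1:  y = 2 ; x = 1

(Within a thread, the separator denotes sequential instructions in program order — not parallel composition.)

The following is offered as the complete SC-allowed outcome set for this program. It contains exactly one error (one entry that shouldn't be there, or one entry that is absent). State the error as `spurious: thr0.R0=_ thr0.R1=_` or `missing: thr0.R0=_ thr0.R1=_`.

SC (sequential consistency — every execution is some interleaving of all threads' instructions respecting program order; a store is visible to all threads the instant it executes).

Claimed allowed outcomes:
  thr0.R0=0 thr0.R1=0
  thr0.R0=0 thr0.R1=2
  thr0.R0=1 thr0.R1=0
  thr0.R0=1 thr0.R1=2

spurious: thr0.R0=1 thr0.R1=0

outcome vector order: (thr0.R0,thr0.R1)
under SC → (0,0), (0,2), (1,2)
claimed∖SC = {(1,0)}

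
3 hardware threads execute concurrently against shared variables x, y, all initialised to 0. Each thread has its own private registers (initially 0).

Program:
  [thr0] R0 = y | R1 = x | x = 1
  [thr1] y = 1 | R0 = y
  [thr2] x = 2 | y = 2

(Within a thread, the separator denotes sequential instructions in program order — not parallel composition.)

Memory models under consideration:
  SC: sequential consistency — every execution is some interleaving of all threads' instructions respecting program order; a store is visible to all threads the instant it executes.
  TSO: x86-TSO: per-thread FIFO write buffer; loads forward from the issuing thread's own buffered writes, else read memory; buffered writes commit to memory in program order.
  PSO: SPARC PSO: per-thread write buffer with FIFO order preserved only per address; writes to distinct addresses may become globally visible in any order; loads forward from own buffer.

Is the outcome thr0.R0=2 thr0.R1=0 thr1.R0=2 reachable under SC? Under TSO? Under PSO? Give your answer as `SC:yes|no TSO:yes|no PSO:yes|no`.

outcome vector order: (thr0.R0,thr0.R1,thr1.R0)
SC: 10 outcomes — {(0,0,1); (0,0,2); (0,2,1); (0,2,2); (1,0,1); (1,0,2); (1,2,1); (1,2,2); (2,2,1); (2,2,2)}
TSO: 10 outcomes — {(0,0,1); (0,0,2); (0,2,1); (0,2,2); (1,0,1); (1,0,2); (1,2,1); (1,2,2); (2,2,1); (2,2,2)}
PSO: 12 outcomes — {(0,0,1); (0,0,2); (0,2,1); (0,2,2); (1,0,1); (1,0,2); (1,2,1); (1,2,2); (2,0,1); (2,0,2); (2,2,1); (2,2,2)}
target (2,0,2) ∈ {PSO}

SC:no TSO:no PSO:yes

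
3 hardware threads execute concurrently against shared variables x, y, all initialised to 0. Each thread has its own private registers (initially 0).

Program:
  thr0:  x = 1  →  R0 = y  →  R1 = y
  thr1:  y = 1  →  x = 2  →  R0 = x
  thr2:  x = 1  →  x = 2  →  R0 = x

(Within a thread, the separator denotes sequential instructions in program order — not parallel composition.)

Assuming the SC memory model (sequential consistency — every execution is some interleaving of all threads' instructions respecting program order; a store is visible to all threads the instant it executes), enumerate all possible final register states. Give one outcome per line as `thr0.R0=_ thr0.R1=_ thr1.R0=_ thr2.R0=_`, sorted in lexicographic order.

outcome vector order: (thr0.R0,thr0.R1,thr1.R0,thr2.R0)
|SC outcomes| = 10

thr0.R0=0 thr0.R1=0 thr1.R0=1 thr2.R0=2
thr0.R0=0 thr0.R1=0 thr1.R0=2 thr2.R0=1
thr0.R0=0 thr0.R1=0 thr1.R0=2 thr2.R0=2
thr0.R0=0 thr0.R1=1 thr1.R0=1 thr2.R0=2
thr0.R0=0 thr0.R1=1 thr1.R0=2 thr2.R0=1
thr0.R0=0 thr0.R1=1 thr1.R0=2 thr2.R0=2
thr0.R0=1 thr0.R1=1 thr1.R0=1 thr2.R0=1
thr0.R0=1 thr0.R1=1 thr1.R0=1 thr2.R0=2
thr0.R0=1 thr0.R1=1 thr1.R0=2 thr2.R0=1
thr0.R0=1 thr0.R1=1 thr1.R0=2 thr2.R0=2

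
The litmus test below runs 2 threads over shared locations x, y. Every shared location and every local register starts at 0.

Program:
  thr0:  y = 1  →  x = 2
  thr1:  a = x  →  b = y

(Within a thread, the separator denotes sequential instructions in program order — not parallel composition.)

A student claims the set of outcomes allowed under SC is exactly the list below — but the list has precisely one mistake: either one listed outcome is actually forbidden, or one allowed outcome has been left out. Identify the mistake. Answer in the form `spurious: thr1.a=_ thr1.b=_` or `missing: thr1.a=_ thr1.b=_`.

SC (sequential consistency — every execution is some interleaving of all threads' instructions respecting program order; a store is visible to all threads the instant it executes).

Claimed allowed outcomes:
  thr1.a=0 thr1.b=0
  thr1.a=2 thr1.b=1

outcome vector order: (thr1.a,thr1.b)
SC (3): 00; 01; 21
SC∖claimed = {01}

missing: thr1.a=0 thr1.b=1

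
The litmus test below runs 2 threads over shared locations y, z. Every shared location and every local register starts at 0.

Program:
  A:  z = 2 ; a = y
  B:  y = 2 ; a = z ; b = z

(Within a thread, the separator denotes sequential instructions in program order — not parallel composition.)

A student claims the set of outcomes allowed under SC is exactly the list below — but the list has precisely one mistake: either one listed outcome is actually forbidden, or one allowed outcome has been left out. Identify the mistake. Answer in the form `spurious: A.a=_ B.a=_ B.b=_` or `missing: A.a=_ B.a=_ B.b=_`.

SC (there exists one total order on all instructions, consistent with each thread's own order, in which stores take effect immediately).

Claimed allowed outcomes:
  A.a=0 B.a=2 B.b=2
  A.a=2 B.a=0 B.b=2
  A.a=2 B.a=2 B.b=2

missing: A.a=2 B.a=0 B.b=0

outcome vector order: (A.a,B.a,B.b)
SC (4): 022 200 202 222
SC∖claimed = {200}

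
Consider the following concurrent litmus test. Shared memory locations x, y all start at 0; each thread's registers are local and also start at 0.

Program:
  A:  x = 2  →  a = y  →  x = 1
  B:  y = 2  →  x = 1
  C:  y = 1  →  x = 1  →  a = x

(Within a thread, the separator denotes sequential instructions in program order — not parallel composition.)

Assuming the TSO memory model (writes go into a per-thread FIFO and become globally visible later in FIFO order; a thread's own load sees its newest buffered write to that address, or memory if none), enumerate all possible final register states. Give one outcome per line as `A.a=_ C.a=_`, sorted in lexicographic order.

outcome vector order: (A.a,C.a)
|TSO outcomes| = 6

A.a=0 C.a=1
A.a=0 C.a=2
A.a=1 C.a=1
A.a=1 C.a=2
A.a=2 C.a=1
A.a=2 C.a=2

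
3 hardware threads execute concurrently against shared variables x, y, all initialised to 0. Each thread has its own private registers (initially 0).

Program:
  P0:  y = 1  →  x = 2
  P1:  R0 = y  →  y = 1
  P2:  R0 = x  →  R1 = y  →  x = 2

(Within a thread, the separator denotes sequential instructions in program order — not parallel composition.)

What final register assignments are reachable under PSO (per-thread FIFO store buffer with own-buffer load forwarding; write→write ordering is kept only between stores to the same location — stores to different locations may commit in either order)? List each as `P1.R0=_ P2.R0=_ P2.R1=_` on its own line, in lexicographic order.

outcome vector order: (P1.R0,P2.R0,P2.R1)
|PSO outcomes| = 8

P1.R0=0 P2.R0=0 P2.R1=0
P1.R0=0 P2.R0=0 P2.R1=1
P1.R0=0 P2.R0=2 P2.R1=0
P1.R0=0 P2.R0=2 P2.R1=1
P1.R0=1 P2.R0=0 P2.R1=0
P1.R0=1 P2.R0=0 P2.R1=1
P1.R0=1 P2.R0=2 P2.R1=0
P1.R0=1 P2.R0=2 P2.R1=1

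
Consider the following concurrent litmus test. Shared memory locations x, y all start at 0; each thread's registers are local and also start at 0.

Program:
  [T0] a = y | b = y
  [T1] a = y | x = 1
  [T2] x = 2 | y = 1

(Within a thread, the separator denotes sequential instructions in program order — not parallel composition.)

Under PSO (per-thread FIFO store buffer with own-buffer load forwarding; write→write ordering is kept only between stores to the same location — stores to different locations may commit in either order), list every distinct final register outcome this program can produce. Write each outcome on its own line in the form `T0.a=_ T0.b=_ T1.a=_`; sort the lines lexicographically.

T0.a=0 T0.b=0 T1.a=0
T0.a=0 T0.b=0 T1.a=1
T0.a=0 T0.b=1 T1.a=0
T0.a=0 T0.b=1 T1.a=1
T0.a=1 T0.b=1 T1.a=0
T0.a=1 T0.b=1 T1.a=1

outcome vector order: (T0.a,T0.b,T1.a)
|PSO outcomes| = 6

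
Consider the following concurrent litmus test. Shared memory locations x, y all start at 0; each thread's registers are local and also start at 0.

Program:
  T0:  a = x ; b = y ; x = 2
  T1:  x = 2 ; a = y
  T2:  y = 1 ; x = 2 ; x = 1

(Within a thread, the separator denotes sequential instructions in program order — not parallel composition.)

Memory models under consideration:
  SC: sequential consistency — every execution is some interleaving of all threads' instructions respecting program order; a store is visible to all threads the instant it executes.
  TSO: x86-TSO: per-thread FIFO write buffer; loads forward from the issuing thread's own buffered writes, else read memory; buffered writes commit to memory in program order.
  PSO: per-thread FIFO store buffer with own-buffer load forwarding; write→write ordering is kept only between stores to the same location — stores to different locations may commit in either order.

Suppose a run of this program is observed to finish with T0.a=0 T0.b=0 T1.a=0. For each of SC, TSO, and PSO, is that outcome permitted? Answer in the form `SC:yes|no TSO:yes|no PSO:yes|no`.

SC:yes TSO:yes PSO:yes

outcome vector order: (T0.a,T0.b,T1.a)
SC: 10 outcomes — {0/0/0, 0/0/1, 0/1/0, 0/1/1, 1/1/0, 1/1/1, 2/0/0, 2/0/1, 2/1/0, 2/1/1}
TSO: 10 outcomes — {0/0/0, 0/0/1, 0/1/0, 0/1/1, 1/1/0, 1/1/1, 2/0/0, 2/0/1, 2/1/0, 2/1/1}
PSO: 12 outcomes — {0/0/0, 0/0/1, 0/1/0, 0/1/1, 1/0/0, 1/0/1, 1/1/0, 1/1/1, 2/0/0, 2/0/1, 2/1/0, 2/1/1}
target 0/0/0 ∈ {SC,TSO,PSO}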